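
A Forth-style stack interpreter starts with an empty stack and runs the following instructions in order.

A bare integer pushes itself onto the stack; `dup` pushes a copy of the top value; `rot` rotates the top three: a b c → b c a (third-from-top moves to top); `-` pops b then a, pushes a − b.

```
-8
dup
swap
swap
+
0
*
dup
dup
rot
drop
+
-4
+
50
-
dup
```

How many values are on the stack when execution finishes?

2

-8    -8
dup   -8 -8
swap  -8 -8
swap  -8 -8
+     -16
0     -16 0
*     0
dup   0 0
dup   0 0 0
rot   0 0 0
drop  0 0
+     0
-4    0 -4
+     -4
50    -4 50
-     -54
dup   -54 -54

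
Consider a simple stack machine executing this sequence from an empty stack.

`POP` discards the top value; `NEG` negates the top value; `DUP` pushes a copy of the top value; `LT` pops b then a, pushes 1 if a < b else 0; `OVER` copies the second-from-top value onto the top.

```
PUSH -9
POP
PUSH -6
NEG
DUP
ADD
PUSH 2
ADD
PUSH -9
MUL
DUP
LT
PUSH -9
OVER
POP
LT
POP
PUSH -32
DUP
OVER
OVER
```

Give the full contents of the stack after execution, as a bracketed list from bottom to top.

PUSH -9  : [-9]
POP      : []
PUSH -6  : [-6]
NEG      : [6]
DUP      : [6, 6]
ADD      : [12]
PUSH 2   : [12, 2]
ADD      : [14]
PUSH -9  : [14, -9]
MUL      : [-126]
DUP      : [-126, -126]
LT       : [0]
PUSH -9  : [0, -9]
OVER     : [0, -9, 0]
POP      : [0, -9]
LT       : [0]
POP      : []
PUSH -32 : [-32]
DUP      : [-32, -32]
OVER     : [-32, -32, -32]
OVER     : [-32, -32, -32, -32]

[-32, -32, -32, -32]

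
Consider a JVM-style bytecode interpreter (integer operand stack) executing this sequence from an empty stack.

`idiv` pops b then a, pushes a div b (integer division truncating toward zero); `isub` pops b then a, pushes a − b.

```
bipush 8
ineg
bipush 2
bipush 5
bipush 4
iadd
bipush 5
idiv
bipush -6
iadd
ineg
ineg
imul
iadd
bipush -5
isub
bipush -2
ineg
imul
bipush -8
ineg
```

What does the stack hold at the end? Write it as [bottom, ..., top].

bipush 8   8
ineg       -8
bipush 2   -8 2
bipush 5   -8 2 5
bipush 4   -8 2 5 4
iadd       -8 2 9
bipush 5   -8 2 9 5
idiv       -8 2 1
bipush -6  -8 2 1 -6
iadd       -8 2 -5
ineg       -8 2 5
ineg       -8 2 -5
imul       -8 -10
iadd       -18
bipush -5  -18 -5
isub       -13
bipush -2  -13 -2
ineg       -13 2
imul       -26
bipush -8  -26 -8
ineg       -26 8

[-26, 8]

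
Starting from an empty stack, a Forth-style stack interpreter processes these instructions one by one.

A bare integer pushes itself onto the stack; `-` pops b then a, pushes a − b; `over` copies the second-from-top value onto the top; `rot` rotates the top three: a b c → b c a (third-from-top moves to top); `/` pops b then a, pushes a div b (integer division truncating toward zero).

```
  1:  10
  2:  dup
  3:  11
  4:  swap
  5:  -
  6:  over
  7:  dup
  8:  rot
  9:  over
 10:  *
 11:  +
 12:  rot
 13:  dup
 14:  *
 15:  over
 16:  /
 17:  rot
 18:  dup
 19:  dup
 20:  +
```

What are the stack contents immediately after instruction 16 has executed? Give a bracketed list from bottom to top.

10   → 10
dup  → 10 10
11   → 10 10 11
swap → 10 11 10
-    → 10 1
over → 10 1 10
dup  → 10 1 10 10
rot  → 10 10 10 1
over → 10 10 10 1 10
*    → 10 10 10 10
+    → 10 10 20
rot  → 10 20 10
dup  → 10 20 10 10
*    → 10 20 100
over → 10 20 100 20
/    → 10 20 5

[10, 20, 5]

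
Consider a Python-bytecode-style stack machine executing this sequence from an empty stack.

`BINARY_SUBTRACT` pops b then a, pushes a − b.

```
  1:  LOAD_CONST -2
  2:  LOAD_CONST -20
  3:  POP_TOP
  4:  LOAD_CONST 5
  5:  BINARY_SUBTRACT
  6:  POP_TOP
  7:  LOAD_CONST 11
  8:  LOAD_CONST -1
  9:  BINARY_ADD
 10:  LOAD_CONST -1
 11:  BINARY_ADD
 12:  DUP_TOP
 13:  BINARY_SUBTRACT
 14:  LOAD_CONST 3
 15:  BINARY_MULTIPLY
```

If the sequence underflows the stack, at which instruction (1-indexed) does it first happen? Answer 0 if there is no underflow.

0

LOAD_CONST -2    -2
LOAD_CONST -20   -2 -20
POP_TOP          -2
LOAD_CONST 5     -2 5
BINARY_SUBTRACT  -7
POP_TOP          (empty)
LOAD_CONST 11    11
LOAD_CONST -1    11 -1
BINARY_ADD       10
LOAD_CONST -1    10 -1
BINARY_ADD       9
DUP_TOP          9 9
BINARY_SUBTRACT  0
LOAD_CONST 3     0 3
BINARY_MULTIPLY  0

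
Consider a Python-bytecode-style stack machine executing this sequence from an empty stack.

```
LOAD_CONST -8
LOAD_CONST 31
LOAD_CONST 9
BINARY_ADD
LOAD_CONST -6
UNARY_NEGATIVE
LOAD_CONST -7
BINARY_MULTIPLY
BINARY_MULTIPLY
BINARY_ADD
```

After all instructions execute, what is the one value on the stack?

LOAD_CONST -8   -> -8
LOAD_CONST 31   -> -8 31
LOAD_CONST 9    -> -8 31 9
BINARY_ADD      -> -8 40
LOAD_CONST -6   -> -8 40 -6
UNARY_NEGATIVE  -> -8 40 6
LOAD_CONST -7   -> -8 40 6 -7
BINARY_MULTIPLY -> -8 40 -42
BINARY_MULTIPLY -> -8 -1680
BINARY_ADD      -> -1688

-1688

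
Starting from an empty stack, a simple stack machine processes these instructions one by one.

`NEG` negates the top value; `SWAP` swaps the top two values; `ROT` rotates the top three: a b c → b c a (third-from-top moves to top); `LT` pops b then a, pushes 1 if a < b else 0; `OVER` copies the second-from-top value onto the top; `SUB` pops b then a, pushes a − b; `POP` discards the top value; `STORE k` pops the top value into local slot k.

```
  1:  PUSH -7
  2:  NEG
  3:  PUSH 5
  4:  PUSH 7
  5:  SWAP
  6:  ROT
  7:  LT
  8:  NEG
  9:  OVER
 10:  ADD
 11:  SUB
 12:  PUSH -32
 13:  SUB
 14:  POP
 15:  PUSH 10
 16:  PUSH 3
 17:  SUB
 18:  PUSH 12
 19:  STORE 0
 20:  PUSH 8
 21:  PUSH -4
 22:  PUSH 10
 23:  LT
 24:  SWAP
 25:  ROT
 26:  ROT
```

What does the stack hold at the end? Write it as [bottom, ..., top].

PUSH -7   -7
NEG       7
PUSH 5    7 5
PUSH 7    7 5 7
SWAP      7 7 5
ROT       7 5 7
LT        7 1
NEG       7 -1
OVER      7 -1 7
ADD       7 6
SUB       1
PUSH -32  1 -32
SUB       33
POP       (empty)
PUSH 10   10
PUSH 3    10 3
SUB       7
PUSH 12   7 12
STORE 0   7
PUSH 8    7 8
PUSH -4   7 8 -4
PUSH 10   7 8 -4 10
LT        7 8 1
SWAP      7 1 8
ROT       1 8 7
ROT       8 7 1

[8, 7, 1]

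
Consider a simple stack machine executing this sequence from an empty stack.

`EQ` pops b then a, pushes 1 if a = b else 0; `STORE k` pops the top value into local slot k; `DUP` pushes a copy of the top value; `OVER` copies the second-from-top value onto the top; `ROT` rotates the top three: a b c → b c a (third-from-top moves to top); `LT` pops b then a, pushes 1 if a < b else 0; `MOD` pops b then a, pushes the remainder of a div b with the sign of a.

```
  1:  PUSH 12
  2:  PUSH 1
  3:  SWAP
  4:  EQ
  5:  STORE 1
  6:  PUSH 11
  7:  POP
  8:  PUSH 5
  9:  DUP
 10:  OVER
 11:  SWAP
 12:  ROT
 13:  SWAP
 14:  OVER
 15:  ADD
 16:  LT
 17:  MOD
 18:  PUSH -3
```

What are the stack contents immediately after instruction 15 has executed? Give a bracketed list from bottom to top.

[5, 5, 10]

PUSH 12 → [12]
PUSH 1  → [12, 1]
SWAP    → [1, 12]
EQ      → [0]
STORE 1 → []
PUSH 11 → [11]
POP     → []
PUSH 5  → [5]
DUP     → [5, 5]
OVER    → [5, 5, 5]
SWAP    → [5, 5, 5]
ROT     → [5, 5, 5]
SWAP    → [5, 5, 5]
OVER    → [5, 5, 5, 5]
ADD     → [5, 5, 10]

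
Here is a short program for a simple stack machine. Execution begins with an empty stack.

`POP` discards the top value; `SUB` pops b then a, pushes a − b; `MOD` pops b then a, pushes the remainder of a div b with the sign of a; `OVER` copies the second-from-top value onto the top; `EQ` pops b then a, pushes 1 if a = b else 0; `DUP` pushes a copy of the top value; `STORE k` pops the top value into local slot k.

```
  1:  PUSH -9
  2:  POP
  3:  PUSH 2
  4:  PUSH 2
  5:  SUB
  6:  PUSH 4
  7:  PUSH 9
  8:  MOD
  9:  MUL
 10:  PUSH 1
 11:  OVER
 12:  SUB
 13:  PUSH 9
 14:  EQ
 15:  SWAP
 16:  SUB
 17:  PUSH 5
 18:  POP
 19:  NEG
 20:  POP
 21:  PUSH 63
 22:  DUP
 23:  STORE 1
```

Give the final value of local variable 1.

63

PUSH -9 → [-9]
POP     → []
PUSH 2  → [2]
PUSH 2  → [2, 2]
SUB     → [0]
PUSH 4  → [0, 4]
PUSH 9  → [0, 4, 9]
MOD     → [0, 4]
MUL     → [0]
PUSH 1  → [0, 1]
OVER    → [0, 1, 0]
SUB     → [0, 1]
PUSH 9  → [0, 1, 9]
EQ      → [0, 0]
SWAP    → [0, 0]
SUB     → [0]
PUSH 5  → [0, 5]
POP     → [0]
NEG     → [0]
POP     → []
PUSH 63 → [63]
DUP     → [63, 63]
STORE 1 → [63]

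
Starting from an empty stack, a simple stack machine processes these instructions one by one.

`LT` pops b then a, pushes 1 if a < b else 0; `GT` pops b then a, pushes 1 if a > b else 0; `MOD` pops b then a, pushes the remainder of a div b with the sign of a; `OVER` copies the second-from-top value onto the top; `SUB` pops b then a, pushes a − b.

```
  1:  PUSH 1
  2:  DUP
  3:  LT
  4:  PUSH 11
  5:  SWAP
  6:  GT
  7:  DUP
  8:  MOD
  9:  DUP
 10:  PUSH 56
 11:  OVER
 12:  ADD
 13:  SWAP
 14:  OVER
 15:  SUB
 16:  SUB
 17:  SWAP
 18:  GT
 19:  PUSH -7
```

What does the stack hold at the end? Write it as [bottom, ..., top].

PUSH 1  : [1]
DUP     : [1, 1]
LT      : [0]
PUSH 11 : [0, 11]
SWAP    : [11, 0]
GT      : [1]
DUP     : [1, 1]
MOD     : [0]
DUP     : [0, 0]
PUSH 56 : [0, 0, 56]
OVER    : [0, 0, 56, 0]
ADD     : [0, 0, 56]
SWAP    : [0, 56, 0]
OVER    : [0, 56, 0, 56]
SUB     : [0, 56, -56]
SUB     : [0, 112]
SWAP    : [112, 0]
GT      : [1]
PUSH -7 : [1, -7]

[1, -7]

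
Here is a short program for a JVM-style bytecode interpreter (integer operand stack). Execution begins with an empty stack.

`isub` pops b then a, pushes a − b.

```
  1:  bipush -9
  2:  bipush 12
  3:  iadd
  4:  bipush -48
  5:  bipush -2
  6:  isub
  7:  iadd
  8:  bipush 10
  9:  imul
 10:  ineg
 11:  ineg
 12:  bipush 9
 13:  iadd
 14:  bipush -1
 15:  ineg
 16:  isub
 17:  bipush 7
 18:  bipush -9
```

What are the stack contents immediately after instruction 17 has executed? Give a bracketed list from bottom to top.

[-422, 7]

bipush -9  : -9
bipush 12  : -9 12
iadd       : 3
bipush -48 : 3 -48
bipush -2  : 3 -48 -2
isub       : 3 -46
iadd       : -43
bipush 10  : -43 10
imul       : -430
ineg       : 430
ineg       : -430
bipush 9   : -430 9
iadd       : -421
bipush -1  : -421 -1
ineg       : -421 1
isub       : -422
bipush 7   : -422 7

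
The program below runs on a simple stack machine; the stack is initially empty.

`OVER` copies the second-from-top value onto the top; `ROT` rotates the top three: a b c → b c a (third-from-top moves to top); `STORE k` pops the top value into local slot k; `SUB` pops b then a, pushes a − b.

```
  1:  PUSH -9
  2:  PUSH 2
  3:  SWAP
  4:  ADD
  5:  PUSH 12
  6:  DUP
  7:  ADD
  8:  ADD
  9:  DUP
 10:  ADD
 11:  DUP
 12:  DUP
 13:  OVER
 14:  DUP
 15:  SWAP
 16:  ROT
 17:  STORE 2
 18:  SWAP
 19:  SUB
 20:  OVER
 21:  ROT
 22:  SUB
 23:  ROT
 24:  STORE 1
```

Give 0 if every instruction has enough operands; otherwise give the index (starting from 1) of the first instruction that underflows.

PUSH -9 -> -9
PUSH 2  -> -9 2
SWAP    -> 2 -9
ADD     -> -7
PUSH 12 -> -7 12
DUP     -> -7 12 12
ADD     -> -7 24
ADD     -> 17
DUP     -> 17 17
ADD     -> 34
DUP     -> 34 34
DUP     -> 34 34 34
OVER    -> 34 34 34 34
DUP     -> 34 34 34 34 34
SWAP    -> 34 34 34 34 34
ROT     -> 34 34 34 34 34
STORE 2 -> 34 34 34 34
SWAP    -> 34 34 34 34
SUB     -> 34 34 0
OVER    -> 34 34 0 34
ROT     -> 34 0 34 34
SUB     -> 34 0 0
ROT     -> 0 0 34
STORE 1 -> 0 0

0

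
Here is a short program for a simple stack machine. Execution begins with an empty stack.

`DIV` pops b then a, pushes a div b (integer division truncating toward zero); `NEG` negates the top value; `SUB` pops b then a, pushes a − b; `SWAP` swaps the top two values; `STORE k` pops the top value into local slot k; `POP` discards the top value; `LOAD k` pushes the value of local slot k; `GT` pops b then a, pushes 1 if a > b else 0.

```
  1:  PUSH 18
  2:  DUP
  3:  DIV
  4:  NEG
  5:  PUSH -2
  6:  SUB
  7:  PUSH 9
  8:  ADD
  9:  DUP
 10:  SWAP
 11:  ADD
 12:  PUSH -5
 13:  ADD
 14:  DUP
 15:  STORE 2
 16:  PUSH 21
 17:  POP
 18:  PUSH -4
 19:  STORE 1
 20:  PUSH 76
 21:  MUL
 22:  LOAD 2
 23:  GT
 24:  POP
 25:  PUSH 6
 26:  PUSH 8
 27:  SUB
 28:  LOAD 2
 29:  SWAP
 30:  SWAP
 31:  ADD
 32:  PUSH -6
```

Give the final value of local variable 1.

PUSH 18  [18]
DUP      [18, 18]
DIV      [1]
NEG      [-1]
PUSH -2  [-1, -2]
SUB      [1]
PUSH 9   [1, 9]
ADD      [10]
DUP      [10, 10]
SWAP     [10, 10]
ADD      [20]
PUSH -5  [20, -5]
ADD      [15]
DUP      [15, 15]
STORE 2  [15]
PUSH 21  [15, 21]
POP      [15]
PUSH -4  [15, -4]
STORE 1  [15]
PUSH 76  [15, 76]
MUL      [1140]
LOAD 2   [1140, 15]
GT       [1]
POP      []
PUSH 6   [6]
PUSH 8   [6, 8]
SUB      [-2]
LOAD 2   [-2, 15]
SWAP     [15, -2]
SWAP     [-2, 15]
ADD      [13]
PUSH -6  [13, -6]

-4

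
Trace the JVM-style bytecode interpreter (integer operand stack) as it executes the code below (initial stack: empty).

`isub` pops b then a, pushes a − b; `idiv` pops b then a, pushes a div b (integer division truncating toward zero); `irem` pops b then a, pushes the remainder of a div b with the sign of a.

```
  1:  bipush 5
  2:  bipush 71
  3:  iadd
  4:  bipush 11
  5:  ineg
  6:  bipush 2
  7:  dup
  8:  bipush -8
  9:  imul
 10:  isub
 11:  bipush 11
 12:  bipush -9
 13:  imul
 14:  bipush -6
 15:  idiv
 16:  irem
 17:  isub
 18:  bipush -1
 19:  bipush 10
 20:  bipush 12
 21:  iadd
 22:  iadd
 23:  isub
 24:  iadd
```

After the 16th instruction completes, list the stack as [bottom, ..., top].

[76, -11, 2]

bipush 5  : 5
bipush 71 : 5 71
iadd      : 76
bipush 11 : 76 11
ineg      : 76 -11
bipush 2  : 76 -11 2
dup       : 76 -11 2 2
bipush -8 : 76 -11 2 2 -8
imul      : 76 -11 2 -16
isub      : 76 -11 18
bipush 11 : 76 -11 18 11
bipush -9 : 76 -11 18 11 -9
imul      : 76 -11 18 -99
bipush -6 : 76 -11 18 -99 -6
idiv      : 76 -11 18 16
irem      : 76 -11 2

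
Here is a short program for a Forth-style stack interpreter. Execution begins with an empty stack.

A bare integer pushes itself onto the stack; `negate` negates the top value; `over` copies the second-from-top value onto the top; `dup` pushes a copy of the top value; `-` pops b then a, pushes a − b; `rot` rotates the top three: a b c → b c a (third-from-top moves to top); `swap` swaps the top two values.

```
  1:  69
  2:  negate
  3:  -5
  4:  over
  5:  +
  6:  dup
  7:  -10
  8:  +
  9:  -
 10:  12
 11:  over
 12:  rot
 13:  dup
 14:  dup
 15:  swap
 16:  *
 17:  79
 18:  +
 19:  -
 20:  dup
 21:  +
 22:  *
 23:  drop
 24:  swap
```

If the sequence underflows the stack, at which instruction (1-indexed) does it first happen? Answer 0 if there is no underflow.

69     -> [69]
negate -> [-69]
-5     -> [-69, -5]
over   -> [-69, -5, -69]
+      -> [-69, -74]
dup    -> [-69, -74, -74]
-10    -> [-69, -74, -74, -10]
+      -> [-69, -74, -84]
-      -> [-69, 10]
12     -> [-69, 10, 12]
over   -> [-69, 10, 12, 10]
rot    -> [-69, 12, 10, 10]
dup    -> [-69, 12, 10, 10, 10]
dup    -> [-69, 12, 10, 10, 10, 10]
swap   -> [-69, 12, 10, 10, 10, 10]
*      -> [-69, 12, 10, 10, 100]
79     -> [-69, 12, 10, 10, 100, 79]
+      -> [-69, 12, 10, 10, 179]
-      -> [-69, 12, 10, -169]
dup    -> [-69, 12, 10, -169, -169]
+      -> [-69, 12, 10, -338]
*      -> [-69, 12, -3380]
drop   -> [-69, 12]
swap   -> [12, -69]

0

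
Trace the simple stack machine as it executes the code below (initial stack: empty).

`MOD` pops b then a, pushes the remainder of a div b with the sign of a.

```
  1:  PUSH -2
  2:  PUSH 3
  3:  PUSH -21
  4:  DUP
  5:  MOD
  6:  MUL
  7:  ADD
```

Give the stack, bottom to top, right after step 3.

PUSH -2  → [-2]
PUSH 3   → [-2, 3]
PUSH -21 → [-2, 3, -21]

[-2, 3, -21]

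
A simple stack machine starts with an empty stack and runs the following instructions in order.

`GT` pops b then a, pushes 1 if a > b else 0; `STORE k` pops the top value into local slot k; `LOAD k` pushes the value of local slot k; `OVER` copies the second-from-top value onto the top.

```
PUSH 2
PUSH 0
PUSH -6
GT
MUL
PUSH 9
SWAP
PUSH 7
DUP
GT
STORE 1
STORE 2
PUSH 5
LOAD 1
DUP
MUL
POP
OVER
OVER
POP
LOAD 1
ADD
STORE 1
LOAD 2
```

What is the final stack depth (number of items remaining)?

PUSH 2   [2]
PUSH 0   [2, 0]
PUSH -6  [2, 0, -6]
GT       [2, 1]
MUL      [2]
PUSH 9   [2, 9]
SWAP     [9, 2]
PUSH 7   [9, 2, 7]
DUP      [9, 2, 7, 7]
GT       [9, 2, 0]
STORE 1  [9, 2]
STORE 2  [9]
PUSH 5   [9, 5]
LOAD 1   [9, 5, 0]
DUP      [9, 5, 0, 0]
MUL      [9, 5, 0]
POP      [9, 5]
OVER     [9, 5, 9]
OVER     [9, 5, 9, 5]
POP      [9, 5, 9]
LOAD 1   [9, 5, 9, 0]
ADD      [9, 5, 9]
STORE 1  [9, 5]
LOAD 2   [9, 5, 2]

3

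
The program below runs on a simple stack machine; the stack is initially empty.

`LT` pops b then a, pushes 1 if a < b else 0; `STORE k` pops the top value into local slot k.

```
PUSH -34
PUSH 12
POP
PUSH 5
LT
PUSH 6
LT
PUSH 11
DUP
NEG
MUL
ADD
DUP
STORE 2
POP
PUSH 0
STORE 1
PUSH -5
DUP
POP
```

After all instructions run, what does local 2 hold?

-120

PUSH -34 → [-34]
PUSH 12  → [-34, 12]
POP      → [-34]
PUSH 5   → [-34, 5]
LT       → [1]
PUSH 6   → [1, 6]
LT       → [1]
PUSH 11  → [1, 11]
DUP      → [1, 11, 11]
NEG      → [1, 11, -11]
MUL      → [1, -121]
ADD      → [-120]
DUP      → [-120, -120]
STORE 2  → [-120]
POP      → []
PUSH 0   → [0]
STORE 1  → []
PUSH -5  → [-5]
DUP      → [-5, -5]
POP      → [-5]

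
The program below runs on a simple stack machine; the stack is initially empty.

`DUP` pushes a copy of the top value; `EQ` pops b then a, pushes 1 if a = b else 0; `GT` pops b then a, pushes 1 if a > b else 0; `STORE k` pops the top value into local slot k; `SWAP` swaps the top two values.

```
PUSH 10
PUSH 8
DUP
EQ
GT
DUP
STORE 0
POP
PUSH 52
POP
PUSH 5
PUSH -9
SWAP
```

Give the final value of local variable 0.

PUSH 10 -> [10]
PUSH 8  -> [10, 8]
DUP     -> [10, 8, 8]
EQ      -> [10, 1]
GT      -> [1]
DUP     -> [1, 1]
STORE 0 -> [1]
POP     -> []
PUSH 52 -> [52]
POP     -> []
PUSH 5  -> [5]
PUSH -9 -> [5, -9]
SWAP    -> [-9, 5]

1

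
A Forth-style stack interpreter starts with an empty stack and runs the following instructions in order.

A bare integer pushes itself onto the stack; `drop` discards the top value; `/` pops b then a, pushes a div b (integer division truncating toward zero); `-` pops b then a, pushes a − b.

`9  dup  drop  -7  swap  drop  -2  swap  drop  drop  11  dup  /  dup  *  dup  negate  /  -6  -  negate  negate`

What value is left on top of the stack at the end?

9      -> [9]
dup    -> [9, 9]
drop   -> [9]
-7     -> [9, -7]
swap   -> [-7, 9]
drop   -> [-7]
-2     -> [-7, -2]
swap   -> [-2, -7]
drop   -> [-2]
drop   -> []
11     -> [11]
dup    -> [11, 11]
/      -> [1]
dup    -> [1, 1]
*      -> [1]
dup    -> [1, 1]
negate -> [1, -1]
/      -> [-1]
-6     -> [-1, -6]
-      -> [5]
negate -> [-5]
negate -> [5]

5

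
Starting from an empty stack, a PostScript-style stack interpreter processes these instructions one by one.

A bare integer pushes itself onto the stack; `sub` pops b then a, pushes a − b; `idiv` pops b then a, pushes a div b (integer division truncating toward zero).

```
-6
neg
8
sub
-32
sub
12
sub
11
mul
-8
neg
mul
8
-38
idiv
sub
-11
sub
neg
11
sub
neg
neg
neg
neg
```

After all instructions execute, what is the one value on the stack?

-6   -> [-6]
neg  -> [6]
8    -> [6, 8]
sub  -> [-2]
-32  -> [-2, -32]
sub  -> [30]
12   -> [30, 12]
sub  -> [18]
11   -> [18, 11]
mul  -> [198]
-8   -> [198, -8]
neg  -> [198, 8]
mul  -> [1584]
8    -> [1584, 8]
-38  -> [1584, 8, -38]
idiv -> [1584, 0]
sub  -> [1584]
-11  -> [1584, -11]
sub  -> [1595]
neg  -> [-1595]
11   -> [-1595, 11]
sub  -> [-1606]
neg  -> [1606]
neg  -> [-1606]
neg  -> [1606]
neg  -> [-1606]

-1606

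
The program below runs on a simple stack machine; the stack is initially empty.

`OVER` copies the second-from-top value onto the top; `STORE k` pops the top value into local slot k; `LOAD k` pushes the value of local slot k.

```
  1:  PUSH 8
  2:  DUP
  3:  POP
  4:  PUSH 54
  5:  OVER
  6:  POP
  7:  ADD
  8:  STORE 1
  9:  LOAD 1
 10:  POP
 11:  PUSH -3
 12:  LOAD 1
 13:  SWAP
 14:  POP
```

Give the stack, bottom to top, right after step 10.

PUSH 8  → 8
DUP     → 8 8
POP     → 8
PUSH 54 → 8 54
OVER    → 8 54 8
POP     → 8 54
ADD     → 62
STORE 1 → (empty)
LOAD 1  → 62
POP     → (empty)

[]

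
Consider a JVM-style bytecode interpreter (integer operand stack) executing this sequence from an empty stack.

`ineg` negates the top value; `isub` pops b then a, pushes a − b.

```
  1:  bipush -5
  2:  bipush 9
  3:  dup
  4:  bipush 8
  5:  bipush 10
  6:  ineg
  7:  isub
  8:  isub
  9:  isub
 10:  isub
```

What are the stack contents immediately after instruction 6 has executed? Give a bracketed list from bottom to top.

bipush -5  [-5]
bipush 9   [-5, 9]
dup        [-5, 9, 9]
bipush 8   [-5, 9, 9, 8]
bipush 10  [-5, 9, 9, 8, 10]
ineg       [-5, 9, 9, 8, -10]

[-5, 9, 9, 8, -10]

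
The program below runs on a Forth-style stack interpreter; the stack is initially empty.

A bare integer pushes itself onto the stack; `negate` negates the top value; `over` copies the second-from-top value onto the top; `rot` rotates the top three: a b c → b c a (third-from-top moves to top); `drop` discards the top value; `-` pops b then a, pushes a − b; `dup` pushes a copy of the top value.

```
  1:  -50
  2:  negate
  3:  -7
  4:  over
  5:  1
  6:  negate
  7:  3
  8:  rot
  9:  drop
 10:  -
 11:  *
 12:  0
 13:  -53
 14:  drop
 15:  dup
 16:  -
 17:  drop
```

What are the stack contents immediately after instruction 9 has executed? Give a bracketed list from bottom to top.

[50, -7, -1, 3]

-50    → -50
negate → 50
-7     → 50 -7
over   → 50 -7 50
1      → 50 -7 50 1
negate → 50 -7 50 -1
3      → 50 -7 50 -1 3
rot    → 50 -7 -1 3 50
drop   → 50 -7 -1 3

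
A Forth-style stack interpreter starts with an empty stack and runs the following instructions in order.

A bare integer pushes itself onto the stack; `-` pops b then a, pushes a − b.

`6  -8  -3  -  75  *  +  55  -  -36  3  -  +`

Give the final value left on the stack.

6   → 6
-8  → 6 -8
-3  → 6 -8 -3
-   → 6 -5
75  → 6 -5 75
*   → 6 -375
+   → -369
55  → -369 55
-   → -424
-36 → -424 -36
3   → -424 -36 3
-   → -424 -39
+   → -463

-463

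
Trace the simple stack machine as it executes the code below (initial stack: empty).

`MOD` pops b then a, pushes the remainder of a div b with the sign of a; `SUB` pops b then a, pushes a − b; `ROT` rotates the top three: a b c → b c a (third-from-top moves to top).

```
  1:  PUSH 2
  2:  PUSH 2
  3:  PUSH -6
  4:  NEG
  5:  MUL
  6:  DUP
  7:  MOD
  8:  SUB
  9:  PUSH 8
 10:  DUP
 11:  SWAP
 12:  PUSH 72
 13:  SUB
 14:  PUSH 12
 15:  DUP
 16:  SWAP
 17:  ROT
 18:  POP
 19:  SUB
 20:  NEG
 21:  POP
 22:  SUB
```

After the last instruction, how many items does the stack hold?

PUSH 2  -> 2
PUSH 2  -> 2 2
PUSH -6 -> 2 2 -6
NEG     -> 2 2 6
MUL     -> 2 12
DUP     -> 2 12 12
MOD     -> 2 0
SUB     -> 2
PUSH 8  -> 2 8
DUP     -> 2 8 8
SWAP    -> 2 8 8
PUSH 72 -> 2 8 8 72
SUB     -> 2 8 -64
PUSH 12 -> 2 8 -64 12
DUP     -> 2 8 -64 12 12
SWAP    -> 2 8 -64 12 12
ROT     -> 2 8 12 12 -64
POP     -> 2 8 12 12
SUB     -> 2 8 0
NEG     -> 2 8 0
POP     -> 2 8
SUB     -> -6

1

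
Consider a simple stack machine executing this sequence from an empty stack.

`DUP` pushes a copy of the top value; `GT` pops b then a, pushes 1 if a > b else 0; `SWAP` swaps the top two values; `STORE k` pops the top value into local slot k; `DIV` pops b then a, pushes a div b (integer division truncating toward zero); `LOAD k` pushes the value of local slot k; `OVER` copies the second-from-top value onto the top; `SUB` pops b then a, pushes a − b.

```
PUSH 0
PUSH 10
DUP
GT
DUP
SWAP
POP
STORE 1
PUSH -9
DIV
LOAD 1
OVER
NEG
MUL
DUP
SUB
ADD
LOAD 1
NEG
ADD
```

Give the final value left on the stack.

0

PUSH 0  → [0]
PUSH 10 → [0, 10]
DUP     → [0, 10, 10]
GT      → [0, 0]
DUP     → [0, 0, 0]
SWAP    → [0, 0, 0]
POP     → [0, 0]
STORE 1 → [0]
PUSH -9 → [0, -9]
DIV     → [0]
LOAD 1  → [0, 0]
OVER    → [0, 0, 0]
NEG     → [0, 0, 0]
MUL     → [0, 0]
DUP     → [0, 0, 0]
SUB     → [0, 0]
ADD     → [0]
LOAD 1  → [0, 0]
NEG     → [0, 0]
ADD     → [0]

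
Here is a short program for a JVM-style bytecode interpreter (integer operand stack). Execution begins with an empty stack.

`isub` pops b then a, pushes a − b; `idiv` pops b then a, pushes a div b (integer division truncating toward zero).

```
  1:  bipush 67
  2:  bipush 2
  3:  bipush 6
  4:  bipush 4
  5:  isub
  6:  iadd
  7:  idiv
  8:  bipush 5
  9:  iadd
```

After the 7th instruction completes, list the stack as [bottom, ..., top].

[16]

bipush 67 -> [67]
bipush 2  -> [67, 2]
bipush 6  -> [67, 2, 6]
bipush 4  -> [67, 2, 6, 4]
isub      -> [67, 2, 2]
iadd      -> [67, 4]
idiv      -> [16]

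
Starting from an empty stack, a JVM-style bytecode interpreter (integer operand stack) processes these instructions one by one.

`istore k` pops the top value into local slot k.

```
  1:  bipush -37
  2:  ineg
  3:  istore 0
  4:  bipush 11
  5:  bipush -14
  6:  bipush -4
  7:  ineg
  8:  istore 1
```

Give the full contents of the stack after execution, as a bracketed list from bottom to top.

[11, -14]

bipush -37 -> [-37]
ineg       -> [37]
istore 0   -> []
bipush 11  -> [11]
bipush -14 -> [11, -14]
bipush -4  -> [11, -14, -4]
ineg       -> [11, -14, 4]
istore 1   -> [11, -14]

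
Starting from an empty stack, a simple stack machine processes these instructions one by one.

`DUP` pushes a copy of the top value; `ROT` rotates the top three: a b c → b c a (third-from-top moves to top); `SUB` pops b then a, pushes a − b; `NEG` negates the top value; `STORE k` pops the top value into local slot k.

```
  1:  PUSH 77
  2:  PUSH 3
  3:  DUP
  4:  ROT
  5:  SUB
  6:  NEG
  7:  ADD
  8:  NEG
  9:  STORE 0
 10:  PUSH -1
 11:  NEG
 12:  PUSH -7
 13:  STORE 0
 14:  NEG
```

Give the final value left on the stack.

-1

PUSH 77  [77]
PUSH 3   [77, 3]
DUP      [77, 3, 3]
ROT      [3, 3, 77]
SUB      [3, -74]
NEG      [3, 74]
ADD      [77]
NEG      [-77]
STORE 0  []
PUSH -1  [-1]
NEG      [1]
PUSH -7  [1, -7]
STORE 0  [1]
NEG      [-1]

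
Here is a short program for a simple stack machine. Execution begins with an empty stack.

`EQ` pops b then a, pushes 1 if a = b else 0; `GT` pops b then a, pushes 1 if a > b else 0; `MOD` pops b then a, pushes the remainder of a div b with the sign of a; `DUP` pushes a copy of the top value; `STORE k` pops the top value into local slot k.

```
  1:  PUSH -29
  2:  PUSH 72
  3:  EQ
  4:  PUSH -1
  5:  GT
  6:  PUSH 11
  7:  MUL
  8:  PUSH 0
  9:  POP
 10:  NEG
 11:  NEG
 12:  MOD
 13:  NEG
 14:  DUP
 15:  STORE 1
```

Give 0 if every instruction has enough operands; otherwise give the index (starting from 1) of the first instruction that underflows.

PUSH -29  -29
PUSH 72   -29 72
EQ        0
PUSH -1   0 -1
GT        1
PUSH 11   1 11
MUL       11
PUSH 0    11 0
POP       11
NEG       -11
NEG       11
MOD  — needs 2 operands, stack has 1 → underflow

12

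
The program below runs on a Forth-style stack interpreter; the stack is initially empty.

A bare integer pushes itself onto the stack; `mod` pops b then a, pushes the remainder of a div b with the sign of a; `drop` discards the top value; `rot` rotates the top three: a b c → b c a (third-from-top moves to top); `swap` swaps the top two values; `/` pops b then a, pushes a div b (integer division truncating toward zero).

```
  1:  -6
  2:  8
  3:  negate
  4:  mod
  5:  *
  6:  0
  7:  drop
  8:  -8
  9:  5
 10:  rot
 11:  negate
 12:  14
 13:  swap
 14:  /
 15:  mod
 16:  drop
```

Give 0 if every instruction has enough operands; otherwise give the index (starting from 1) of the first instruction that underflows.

-6     : -6
8      : -6 8
negate : -6 -8
mod    : -6
*  — needs 2 operands, stack has 1 → underflow

5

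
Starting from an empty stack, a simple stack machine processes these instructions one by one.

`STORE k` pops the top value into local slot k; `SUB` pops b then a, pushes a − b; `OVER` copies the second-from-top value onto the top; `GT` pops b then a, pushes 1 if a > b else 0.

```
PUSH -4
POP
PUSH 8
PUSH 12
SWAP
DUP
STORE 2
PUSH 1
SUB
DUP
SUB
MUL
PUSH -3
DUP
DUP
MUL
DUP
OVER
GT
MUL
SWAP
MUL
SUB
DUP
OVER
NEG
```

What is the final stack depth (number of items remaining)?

PUSH -4 : [-4]
POP     : []
PUSH 8  : [8]
PUSH 12 : [8, 12]
SWAP    : [12, 8]
DUP     : [12, 8, 8]
STORE 2 : [12, 8]
PUSH 1  : [12, 8, 1]
SUB     : [12, 7]
DUP     : [12, 7, 7]
SUB     : [12, 0]
MUL     : [0]
PUSH -3 : [0, -3]
DUP     : [0, -3, -3]
DUP     : [0, -3, -3, -3]
MUL     : [0, -3, 9]
DUP     : [0, -3, 9, 9]
OVER    : [0, -3, 9, 9, 9]
GT      : [0, -3, 9, 0]
MUL     : [0, -3, 0]
SWAP    : [0, 0, -3]
MUL     : [0, 0]
SUB     : [0]
DUP     : [0, 0]
OVER    : [0, 0, 0]
NEG     : [0, 0, 0]

3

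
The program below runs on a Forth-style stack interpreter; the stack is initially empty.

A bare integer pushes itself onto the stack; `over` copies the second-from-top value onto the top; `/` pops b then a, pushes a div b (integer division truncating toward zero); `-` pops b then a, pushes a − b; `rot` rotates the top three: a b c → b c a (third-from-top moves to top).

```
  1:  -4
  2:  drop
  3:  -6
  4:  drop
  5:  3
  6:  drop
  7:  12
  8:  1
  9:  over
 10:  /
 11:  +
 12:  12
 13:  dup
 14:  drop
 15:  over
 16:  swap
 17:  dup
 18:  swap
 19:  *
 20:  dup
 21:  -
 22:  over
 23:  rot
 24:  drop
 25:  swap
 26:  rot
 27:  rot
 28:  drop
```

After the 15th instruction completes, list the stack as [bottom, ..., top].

-4   : [-4]
drop : []
-6   : [-6]
drop : []
3    : [3]
drop : []
12   : [12]
1    : [12, 1]
over : [12, 1, 12]
/    : [12, 0]
+    : [12]
12   : [12, 12]
dup  : [12, 12, 12]
drop : [12, 12]
over : [12, 12, 12]

[12, 12, 12]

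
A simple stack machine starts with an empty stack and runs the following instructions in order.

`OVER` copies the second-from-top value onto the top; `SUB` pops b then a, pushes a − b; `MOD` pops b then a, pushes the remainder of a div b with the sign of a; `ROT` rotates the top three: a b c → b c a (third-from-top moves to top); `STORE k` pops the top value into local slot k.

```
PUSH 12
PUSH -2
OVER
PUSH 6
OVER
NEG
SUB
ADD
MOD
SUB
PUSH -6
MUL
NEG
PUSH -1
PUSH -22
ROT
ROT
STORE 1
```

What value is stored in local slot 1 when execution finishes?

-1

PUSH 12   [12]
PUSH -2   [12, -2]
OVER      [12, -2, 12]
PUSH 6    [12, -2, 12, 6]
OVER      [12, -2, 12, 6, 12]
NEG       [12, -2, 12, 6, -12]
SUB       [12, -2, 12, 18]
ADD       [12, -2, 30]
MOD       [12, -2]
SUB       [14]
PUSH -6   [14, -6]
MUL       [-84]
NEG       [84]
PUSH -1   [84, -1]
PUSH -22  [84, -1, -22]
ROT       [-1, -22, 84]
ROT       [-22, 84, -1]
STORE 1   [-22, 84]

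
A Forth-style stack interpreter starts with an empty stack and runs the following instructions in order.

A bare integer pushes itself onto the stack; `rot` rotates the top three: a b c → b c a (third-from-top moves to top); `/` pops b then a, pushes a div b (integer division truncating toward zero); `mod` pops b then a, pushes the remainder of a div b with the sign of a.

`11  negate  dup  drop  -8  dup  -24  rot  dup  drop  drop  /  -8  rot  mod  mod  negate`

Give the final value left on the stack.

11     -> [11]
negate -> [-11]
dup    -> [-11, -11]
drop   -> [-11]
-8     -> [-11, -8]
dup    -> [-11, -8, -8]
-24    -> [-11, -8, -8, -24]
rot    -> [-11, -8, -24, -8]
dup    -> [-11, -8, -24, -8, -8]
drop   -> [-11, -8, -24, -8]
drop   -> [-11, -8, -24]
/      -> [-11, 0]
-8     -> [-11, 0, -8]
rot    -> [0, -8, -11]
mod    -> [0, -8]
mod    -> [0]
negate -> [0]

0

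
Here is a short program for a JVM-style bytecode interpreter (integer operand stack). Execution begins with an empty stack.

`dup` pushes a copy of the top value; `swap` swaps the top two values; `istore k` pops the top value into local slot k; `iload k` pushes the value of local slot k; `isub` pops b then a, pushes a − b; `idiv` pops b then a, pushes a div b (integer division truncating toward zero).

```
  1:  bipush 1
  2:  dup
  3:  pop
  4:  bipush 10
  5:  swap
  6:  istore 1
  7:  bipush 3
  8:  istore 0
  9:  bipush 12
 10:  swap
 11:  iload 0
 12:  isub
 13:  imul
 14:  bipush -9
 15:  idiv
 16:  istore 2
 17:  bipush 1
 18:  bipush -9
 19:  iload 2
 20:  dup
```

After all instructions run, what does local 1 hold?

bipush 1  : 1
dup       : 1 1
pop       : 1
bipush 10 : 1 10
swap      : 10 1
istore 1  : 10
bipush 3  : 10 3
istore 0  : 10
bipush 12 : 10 12
swap      : 12 10
iload 0   : 12 10 3
isub      : 12 7
imul      : 84
bipush -9 : 84 -9
idiv      : -9
istore 2  : (empty)
bipush 1  : 1
bipush -9 : 1 -9
iload 2   : 1 -9 -9
dup       : 1 -9 -9 -9

1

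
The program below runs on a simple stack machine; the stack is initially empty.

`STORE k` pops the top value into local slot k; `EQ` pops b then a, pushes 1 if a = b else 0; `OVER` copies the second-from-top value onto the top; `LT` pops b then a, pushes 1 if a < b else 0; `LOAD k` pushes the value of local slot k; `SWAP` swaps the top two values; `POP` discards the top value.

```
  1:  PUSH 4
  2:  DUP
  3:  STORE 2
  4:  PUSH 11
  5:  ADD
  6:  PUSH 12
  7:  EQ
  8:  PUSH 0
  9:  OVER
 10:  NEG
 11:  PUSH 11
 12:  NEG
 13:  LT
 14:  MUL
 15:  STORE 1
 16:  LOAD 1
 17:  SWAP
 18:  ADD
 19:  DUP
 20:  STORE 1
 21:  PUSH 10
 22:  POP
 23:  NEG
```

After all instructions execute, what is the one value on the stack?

PUSH 4  -> [4]
DUP     -> [4, 4]
STORE 2 -> [4]
PUSH 11 -> [4, 11]
ADD     -> [15]
PUSH 12 -> [15, 12]
EQ      -> [0]
PUSH 0  -> [0, 0]
OVER    -> [0, 0, 0]
NEG     -> [0, 0, 0]
PUSH 11 -> [0, 0, 0, 11]
NEG     -> [0, 0, 0, -11]
LT      -> [0, 0, 0]
MUL     -> [0, 0]
STORE 1 -> [0]
LOAD 1  -> [0, 0]
SWAP    -> [0, 0]
ADD     -> [0]
DUP     -> [0, 0]
STORE 1 -> [0]
PUSH 10 -> [0, 10]
POP     -> [0]
NEG     -> [0]

0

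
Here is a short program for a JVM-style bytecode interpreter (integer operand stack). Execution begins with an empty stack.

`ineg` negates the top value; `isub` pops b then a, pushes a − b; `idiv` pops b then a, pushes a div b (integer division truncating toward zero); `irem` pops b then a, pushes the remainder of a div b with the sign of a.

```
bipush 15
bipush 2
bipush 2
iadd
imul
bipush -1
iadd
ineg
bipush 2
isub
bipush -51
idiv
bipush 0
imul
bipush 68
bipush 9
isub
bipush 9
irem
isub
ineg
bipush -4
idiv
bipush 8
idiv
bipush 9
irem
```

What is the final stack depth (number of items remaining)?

bipush 15  -> 15
bipush 2   -> 15 2
bipush 2   -> 15 2 2
iadd       -> 15 4
imul       -> 60
bipush -1  -> 60 -1
iadd       -> 59
ineg       -> -59
bipush 2   -> -59 2
isub       -> -61
bipush -51 -> -61 -51
idiv       -> 1
bipush 0   -> 1 0
imul       -> 0
bipush 68  -> 0 68
bipush 9   -> 0 68 9
isub       -> 0 59
bipush 9   -> 0 59 9
irem       -> 0 5
isub       -> -5
ineg       -> 5
bipush -4  -> 5 -4
idiv       -> -1
bipush 8   -> -1 8
idiv       -> 0
bipush 9   -> 0 9
irem       -> 0

1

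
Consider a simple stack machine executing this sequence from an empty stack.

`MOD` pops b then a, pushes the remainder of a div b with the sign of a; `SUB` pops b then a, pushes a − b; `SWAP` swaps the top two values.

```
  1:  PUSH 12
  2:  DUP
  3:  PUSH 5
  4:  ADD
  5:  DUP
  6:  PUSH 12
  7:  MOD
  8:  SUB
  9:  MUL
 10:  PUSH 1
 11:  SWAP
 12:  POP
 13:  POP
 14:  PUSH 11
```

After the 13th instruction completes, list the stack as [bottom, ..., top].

[]

PUSH 12 → [12]
DUP     → [12, 12]
PUSH 5  → [12, 12, 5]
ADD     → [12, 17]
DUP     → [12, 17, 17]
PUSH 12 → [12, 17, 17, 12]
MOD     → [12, 17, 5]
SUB     → [12, 12]
MUL     → [144]
PUSH 1  → [144, 1]
SWAP    → [1, 144]
POP     → [1]
POP     → []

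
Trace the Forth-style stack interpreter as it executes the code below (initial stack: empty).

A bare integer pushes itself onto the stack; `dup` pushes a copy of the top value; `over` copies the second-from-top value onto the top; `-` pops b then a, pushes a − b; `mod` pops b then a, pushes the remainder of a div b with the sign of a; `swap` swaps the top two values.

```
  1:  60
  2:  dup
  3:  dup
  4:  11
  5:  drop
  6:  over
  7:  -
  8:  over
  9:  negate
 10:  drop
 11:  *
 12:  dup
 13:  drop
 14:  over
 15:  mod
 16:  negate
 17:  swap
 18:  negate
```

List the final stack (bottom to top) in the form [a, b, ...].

60     -> [60]
dup    -> [60, 60]
dup    -> [60, 60, 60]
11     -> [60, 60, 60, 11]
drop   -> [60, 60, 60]
over   -> [60, 60, 60, 60]
-      -> [60, 60, 0]
over   -> [60, 60, 0, 60]
negate -> [60, 60, 0, -60]
drop   -> [60, 60, 0]
*      -> [60, 0]
dup    -> [60, 0, 0]
drop   -> [60, 0]
over   -> [60, 0, 60]
mod    -> [60, 0]
negate -> [60, 0]
swap   -> [0, 60]
negate -> [0, -60]

[0, -60]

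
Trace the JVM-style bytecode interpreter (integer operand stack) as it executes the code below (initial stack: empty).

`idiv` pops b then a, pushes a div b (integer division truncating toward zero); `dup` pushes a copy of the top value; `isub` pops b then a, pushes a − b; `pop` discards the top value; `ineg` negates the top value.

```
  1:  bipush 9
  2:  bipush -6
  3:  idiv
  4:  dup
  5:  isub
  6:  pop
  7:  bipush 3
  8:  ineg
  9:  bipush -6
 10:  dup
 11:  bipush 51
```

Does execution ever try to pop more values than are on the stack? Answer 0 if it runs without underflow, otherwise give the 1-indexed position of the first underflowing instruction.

bipush 9  : [9]
bipush -6 : [9, -6]
idiv      : [-1]
dup       : [-1, -1]
isub      : [0]
pop       : []
bipush 3  : [3]
ineg      : [-3]
bipush -6 : [-3, -6]
dup       : [-3, -6, -6]
bipush 51 : [-3, -6, -6, 51]

0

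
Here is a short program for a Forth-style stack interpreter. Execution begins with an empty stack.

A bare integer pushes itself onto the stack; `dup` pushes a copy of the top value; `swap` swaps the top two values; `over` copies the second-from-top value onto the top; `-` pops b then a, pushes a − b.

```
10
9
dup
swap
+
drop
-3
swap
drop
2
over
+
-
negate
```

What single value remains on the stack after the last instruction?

10      [10]
9       [10, 9]
dup     [10, 9, 9]
swap    [10, 9, 9]
+       [10, 18]
drop    [10]
-3      [10, -3]
swap    [-3, 10]
drop    [-3]
2       [-3, 2]
over    [-3, 2, -3]
+       [-3, -1]
-       [-2]
negate  [2]

2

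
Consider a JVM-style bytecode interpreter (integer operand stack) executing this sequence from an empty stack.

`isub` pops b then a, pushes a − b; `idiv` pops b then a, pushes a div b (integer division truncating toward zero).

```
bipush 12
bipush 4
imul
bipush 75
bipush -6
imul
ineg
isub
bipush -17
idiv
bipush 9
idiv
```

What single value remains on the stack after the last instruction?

bipush 12  -> [12]
bipush 4   -> [12, 4]
imul       -> [48]
bipush 75  -> [48, 75]
bipush -6  -> [48, 75, -6]
imul       -> [48, -450]
ineg       -> [48, 450]
isub       -> [-402]
bipush -17 -> [-402, -17]
idiv       -> [23]
bipush 9   -> [23, 9]
idiv       -> [2]

2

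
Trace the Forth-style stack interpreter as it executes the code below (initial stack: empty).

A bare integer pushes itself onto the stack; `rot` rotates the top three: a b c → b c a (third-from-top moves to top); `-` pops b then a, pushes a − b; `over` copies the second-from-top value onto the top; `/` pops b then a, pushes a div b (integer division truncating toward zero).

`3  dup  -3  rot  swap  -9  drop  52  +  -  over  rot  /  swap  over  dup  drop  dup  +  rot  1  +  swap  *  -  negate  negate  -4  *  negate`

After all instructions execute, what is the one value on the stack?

-200

3      → [3]
dup    → [3, 3]
-3     → [3, 3, -3]
rot    → [3, -3, 3]
swap   → [3, 3, -3]
-9     → [3, 3, -3, -9]
drop   → [3, 3, -3]
52     → [3, 3, -3, 52]
+      → [3, 3, 49]
-      → [3, -46]
over   → [3, -46, 3]
rot    → [-46, 3, 3]
/      → [-46, 1]
swap   → [1, -46]
over   → [1, -46, 1]
dup    → [1, -46, 1, 1]
drop   → [1, -46, 1]
dup    → [1, -46, 1, 1]
+      → [1, -46, 2]
rot    → [-46, 2, 1]
1      → [-46, 2, 1, 1]
+      → [-46, 2, 2]
swap   → [-46, 2, 2]
*      → [-46, 4]
-      → [-50]
negate → [50]
negate → [-50]
-4     → [-50, -4]
*      → [200]
negate → [-200]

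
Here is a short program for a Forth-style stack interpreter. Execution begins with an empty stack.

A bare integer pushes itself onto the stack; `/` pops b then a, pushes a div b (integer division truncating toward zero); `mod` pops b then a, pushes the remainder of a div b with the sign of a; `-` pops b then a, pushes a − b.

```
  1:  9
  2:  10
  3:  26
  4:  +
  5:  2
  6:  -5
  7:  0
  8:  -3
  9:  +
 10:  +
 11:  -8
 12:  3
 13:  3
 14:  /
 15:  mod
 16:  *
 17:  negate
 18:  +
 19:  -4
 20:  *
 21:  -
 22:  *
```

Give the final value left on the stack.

9      → [9]
10     → [9, 10]
26     → [9, 10, 26]
+      → [9, 36]
2      → [9, 36, 2]
-5     → [9, 36, 2, -5]
0      → [9, 36, 2, -5, 0]
-3     → [9, 36, 2, -5, 0, -3]
+      → [9, 36, 2, -5, -3]
+      → [9, 36, 2, -8]
-8     → [9, 36, 2, -8, -8]
3      → [9, 36, 2, -8, -8, 3]
3      → [9, 36, 2, -8, -8, 3, 3]
/      → [9, 36, 2, -8, -8, 1]
mod    → [9, 36, 2, -8, 0]
*      → [9, 36, 2, 0]
negate → [9, 36, 2, 0]
+      → [9, 36, 2]
-4     → [9, 36, 2, -4]
*      → [9, 36, -8]
-      → [9, 44]
*      → [396]

396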